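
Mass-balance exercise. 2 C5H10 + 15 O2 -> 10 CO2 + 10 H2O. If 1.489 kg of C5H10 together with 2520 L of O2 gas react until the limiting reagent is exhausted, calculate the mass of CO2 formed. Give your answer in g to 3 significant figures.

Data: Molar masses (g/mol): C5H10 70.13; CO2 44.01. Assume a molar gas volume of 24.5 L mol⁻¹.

3020 g

n(C5H10) = 1.489×1000 / 70.13 = 21.23 mol
n(O2) = 2520 / 24.5 = 102.9 mol
n/ν → C5H10: 10.62, O2: 6.860; O2 is limiting.
n(CO2) = (10/15) × 102.9 = 68.60 mol
mass = 68.60 × 44.01 = 3019 g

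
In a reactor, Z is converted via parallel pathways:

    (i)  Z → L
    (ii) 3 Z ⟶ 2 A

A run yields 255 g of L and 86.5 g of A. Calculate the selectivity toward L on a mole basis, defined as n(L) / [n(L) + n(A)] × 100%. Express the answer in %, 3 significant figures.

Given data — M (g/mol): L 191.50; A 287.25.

81.6 %

n(L) = 255 / 191.50 = 1.332 mol
n(A) = 86.5 / 287.25 = 0.3011 mol
selectivity = 1.332/(1.332+0.3011) × 100 = 81.56 %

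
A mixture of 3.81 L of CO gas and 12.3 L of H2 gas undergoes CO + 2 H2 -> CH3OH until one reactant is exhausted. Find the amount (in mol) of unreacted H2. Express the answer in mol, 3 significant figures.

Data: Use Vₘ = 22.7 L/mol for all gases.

n(CO) = 3.810 / 22.7 = 0.1678 mol
n(H2) = 12.30 / 22.7 = 0.5419 mol
n/ν → CO: 0.1678, H2: 0.2710; CO is limiting.
H2 consumed = (2/1) × 0.1678 = 0.3356 mol
H2 remaining = 0.5419 − 0.3356 = 0.2063 mol

0.206 mol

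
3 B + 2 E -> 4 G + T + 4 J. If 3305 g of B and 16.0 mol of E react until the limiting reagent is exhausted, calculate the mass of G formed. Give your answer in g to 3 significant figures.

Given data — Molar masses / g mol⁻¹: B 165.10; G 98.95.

2640 g

n(B) = 3305 / 165.10 = 20.02 mol
n(E) = 16.00 mol
n/ν → B: 6.673, E: 8.000; B is limiting.
n(G) = (4/3) × 20.02 = 26.69 mol
mass = 26.69 × 98.95 = 2641 g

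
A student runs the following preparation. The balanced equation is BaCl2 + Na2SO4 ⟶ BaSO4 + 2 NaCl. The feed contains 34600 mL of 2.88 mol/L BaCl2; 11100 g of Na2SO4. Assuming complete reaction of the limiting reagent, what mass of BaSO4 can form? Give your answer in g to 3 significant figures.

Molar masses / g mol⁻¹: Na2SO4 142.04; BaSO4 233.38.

18200 g

n(BaCl2) = 2.88 × 34600/1000 = 99.65 mol
n(Na2SO4) = 11100 / 142.04 = 78.15 mol
n/ν for BaCl2 = 99.65/1 = 99.65
n/ν for Na2SO4 = 78.15/1 = 78.15
Smallest n/ν is Na2SO4 → limiting reagent.
n(BaSO4) = (1/1) × 78.15 = 78.15 mol
mass = 78.15 × 233.38 = 18240 g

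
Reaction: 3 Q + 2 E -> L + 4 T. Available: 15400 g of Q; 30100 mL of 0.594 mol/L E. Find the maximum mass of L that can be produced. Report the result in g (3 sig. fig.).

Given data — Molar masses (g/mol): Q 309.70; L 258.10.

n(Q) = 15400 / 309.70 = 49.73 mol
n(E) = 0.594 × 30100/1000 = 17.88 mol
n/ν → Q: 16.58, E: 8.940; E is limiting.
n(L) = (1/2) × 17.88 = 8.940 mol
mass = 8.940 × 258.10 = 2307 g

2310 g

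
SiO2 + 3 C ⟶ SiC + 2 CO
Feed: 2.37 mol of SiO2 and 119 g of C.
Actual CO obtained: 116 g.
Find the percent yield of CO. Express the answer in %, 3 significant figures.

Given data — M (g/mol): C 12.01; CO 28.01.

87.4 %

n(SiO2) = 2.370 mol
n(C) = 119.0 / 12.01 = 9.908 mol
n/ν → SiO2: 2.370, C: 3.303; SiO2 is limiting.
theoretical n(CO) = (2/1) × 2.370 = 4.740 mol → 132.8 g
% yield = 116 / 132.8 × 100 = 87.35 %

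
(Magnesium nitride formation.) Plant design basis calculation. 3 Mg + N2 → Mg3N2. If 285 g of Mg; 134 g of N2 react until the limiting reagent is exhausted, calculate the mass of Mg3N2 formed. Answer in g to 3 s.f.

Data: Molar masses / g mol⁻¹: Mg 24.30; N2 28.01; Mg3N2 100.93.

395 g

n(Mg) = 285.0 / 24.30 = 11.73 mol
n(N2) = 134.0 / 28.01 = 4.784 mol
n/ν for Mg = 11.73/3 = 3.910
n/ν for N2 = 4.784/1 = 4.784
Smallest n/ν is Mg → limiting reagent.
n(Mg3N2) = (1/3) × 11.73 = 3.910 mol
mass = 3.910 × 100.93 = 394.6 g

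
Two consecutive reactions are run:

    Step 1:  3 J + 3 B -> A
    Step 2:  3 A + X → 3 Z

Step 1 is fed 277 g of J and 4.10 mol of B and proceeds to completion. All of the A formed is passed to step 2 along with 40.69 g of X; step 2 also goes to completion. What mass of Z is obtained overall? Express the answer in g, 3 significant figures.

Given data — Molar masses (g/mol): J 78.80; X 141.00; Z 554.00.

Step 1:
n(J) = 277.0 / 78.80 = 3.515 mol
n(B) = 4.100 mol
n/ν for J = 3.515/3 = 1.172
n/ν for B = 4.100/3 = 1.367
Smallest n/ν is J → limiting reagent.
n(A) produced = (1/3) × 3.515 = 1.172 mol
Step 2:
n(A) available = 1.172 mol
n(X) = 40.69 / 141.00 = 0.2886 mol
n/ν for A = 1.172/3 = 0.3907
n/ν for X = 0.2886/1 = 0.2886
Smallest n/ν is X → limiting reagent.
n(Z) = (3/1) × 0.2886 = 0.8658 mol
mass = 0.8658 × 554.00 = 479.7 g

480 g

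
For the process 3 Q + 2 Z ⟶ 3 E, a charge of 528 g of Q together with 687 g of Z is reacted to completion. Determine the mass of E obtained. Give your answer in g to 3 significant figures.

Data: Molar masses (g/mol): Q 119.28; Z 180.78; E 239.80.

1060 g

n(Q) = 528.0 / 119.28 = 4.427 mol
n(Z) = 687.0 / 180.78 = 3.800 mol
n/ν for Q = 4.427/3 = 1.476
n/ν for Z = 3.800/2 = 1.900
Smallest n/ν is Q → limiting reagent.
n(E) = (3/3) × 4.427 = 4.427 mol
mass = 4.427 × 239.80 = 1062 g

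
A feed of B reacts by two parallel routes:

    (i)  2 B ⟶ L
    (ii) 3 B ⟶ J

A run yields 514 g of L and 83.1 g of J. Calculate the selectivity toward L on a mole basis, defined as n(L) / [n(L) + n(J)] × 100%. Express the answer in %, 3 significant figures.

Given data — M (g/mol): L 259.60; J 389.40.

90.3 %

n(L) = 514 / 259.60 = 1.980 mol
n(J) = 83.1 / 389.40 = 0.2134 mol
selectivity = 1.980/(1.980+0.2134) × 100 = 90.27 %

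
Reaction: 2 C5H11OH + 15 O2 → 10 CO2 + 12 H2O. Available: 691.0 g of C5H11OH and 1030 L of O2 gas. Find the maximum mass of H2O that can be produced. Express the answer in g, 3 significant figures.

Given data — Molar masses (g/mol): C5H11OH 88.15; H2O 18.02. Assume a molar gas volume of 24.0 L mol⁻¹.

n(C5H11OH) = 691.0 / 88.15 = 7.839 mol
n(O2) = 1030 / 24.0 = 42.92 mol
n/ν → C5H11OH: 3.920, O2: 2.861; O2 is limiting.
n(H2O) = (12/15) × 42.92 = 34.34 mol
mass = 34.34 × 18.02 = 618.8 g

619 g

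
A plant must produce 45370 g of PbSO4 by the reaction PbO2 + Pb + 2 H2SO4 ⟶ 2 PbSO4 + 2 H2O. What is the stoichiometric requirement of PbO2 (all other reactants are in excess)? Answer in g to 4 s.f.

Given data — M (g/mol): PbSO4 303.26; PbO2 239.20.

17890 g

n(PbSO4) = 45370 / 303.26 = 149.6 mol
n(PbO2) = (1/2) × 149.6 = 74.80 mol
mass = 74.80 × 239.20 = 17890 g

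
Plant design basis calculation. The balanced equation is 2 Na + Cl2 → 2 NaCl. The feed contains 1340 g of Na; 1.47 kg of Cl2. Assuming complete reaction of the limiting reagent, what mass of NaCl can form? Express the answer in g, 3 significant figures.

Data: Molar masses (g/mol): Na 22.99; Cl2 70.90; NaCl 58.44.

2420 g

n(Na) = 1340 / 22.99 = 58.29 mol
n(Cl2) = 1.470×1000 / 70.90 = 20.73 mol
n/ν → Na: 29.15, Cl2: 20.73; Cl2 is limiting.
n(NaCl) = (2/1) × 20.73 = 41.46 mol
mass = 41.46 × 58.44 = 2423 g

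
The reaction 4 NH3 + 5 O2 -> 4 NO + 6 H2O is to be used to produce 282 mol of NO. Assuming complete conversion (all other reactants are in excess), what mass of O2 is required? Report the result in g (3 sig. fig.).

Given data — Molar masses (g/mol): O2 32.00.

11300 g

n(NO) = 282.0 mol
n(O2) = (5/4) × 282.0 = 352.5 mol
mass = 352.5 × 32.00 = 11280 g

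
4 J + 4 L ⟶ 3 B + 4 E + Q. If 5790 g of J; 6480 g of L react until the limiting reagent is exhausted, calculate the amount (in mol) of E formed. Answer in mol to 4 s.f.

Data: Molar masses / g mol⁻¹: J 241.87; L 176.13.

n(J) = 5790 / 241.87 = 23.94 mol
n(L) = 6480 / 176.13 = 36.79 mol
n/ν → J: 5.985, L: 9.198; J is limiting.
n(E) = (4/4) × 23.94 = 23.94 mol

23.94 mol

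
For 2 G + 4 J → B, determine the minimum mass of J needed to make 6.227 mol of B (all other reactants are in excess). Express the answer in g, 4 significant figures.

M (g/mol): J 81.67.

2034 g

n(B) = 6.227 mol
n(J) = (4/1) × 6.227 = 24.91 mol
mass = 24.91 × 81.67 = 2034 g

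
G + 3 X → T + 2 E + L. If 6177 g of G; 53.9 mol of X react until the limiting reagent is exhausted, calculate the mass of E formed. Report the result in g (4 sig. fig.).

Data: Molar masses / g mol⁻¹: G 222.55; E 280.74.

10090 g

n(G) = 6177 / 222.55 = 27.76 mol
n(X) = 53.90 mol
n/ν → G: 27.76, X: 17.97; X is limiting.
n(E) = (2/3) × 53.90 = 35.93 mol
mass = 35.93 × 280.74 = 10090 g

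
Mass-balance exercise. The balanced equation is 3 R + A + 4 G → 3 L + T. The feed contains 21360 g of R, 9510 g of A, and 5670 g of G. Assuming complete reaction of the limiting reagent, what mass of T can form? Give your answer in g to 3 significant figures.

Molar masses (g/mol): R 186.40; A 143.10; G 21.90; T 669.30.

n(R) = 21360 / 186.40 = 114.6 mol
n(A) = 9510 / 143.10 = 66.46 mol
n(G) = 5670 / 21.90 = 258.9 mol
n/ν for R = 114.6/3 = 38.20
n/ν for A = 66.46/1 = 66.46
n/ν for G = 258.9/4 = 64.73
Smallest n/ν is R → limiting reagent.
n(T) = (1/3) × 114.6 = 38.20 mol
mass = 38.20 × 669.30 = 25570 g

25600 g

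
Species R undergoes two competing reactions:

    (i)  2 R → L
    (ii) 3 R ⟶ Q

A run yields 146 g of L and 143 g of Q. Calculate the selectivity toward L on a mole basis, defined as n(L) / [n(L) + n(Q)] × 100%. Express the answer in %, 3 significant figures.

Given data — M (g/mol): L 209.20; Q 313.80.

n(L) = 146 / 209.20 = 0.6979 mol
n(Q) = 143 / 313.80 = 0.4557 mol
selectivity = 0.6979/(0.6979+0.4557) × 100 = 60.50 %

60.5 %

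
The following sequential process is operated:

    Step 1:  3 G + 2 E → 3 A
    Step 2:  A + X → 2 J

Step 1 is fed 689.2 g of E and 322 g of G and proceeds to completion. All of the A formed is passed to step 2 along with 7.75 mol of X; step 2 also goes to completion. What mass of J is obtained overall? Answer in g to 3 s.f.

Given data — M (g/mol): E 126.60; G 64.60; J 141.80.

Step 1:
n(E) = 689.2 / 126.60 = 5.444 mol
n(G) = 322.0 / 64.60 = 4.985 mol
n/ν for E = 5.444/2 = 2.722
n/ν for G = 4.985/3 = 1.662
Smallest n/ν is G → limiting reagent.
n(A) produced = (3/3) × 4.985 = 4.985 mol
Step 2:
n(A) available = 4.985 mol
n(X) = 7.750 mol
n/ν for A = 4.985/1 = 4.985
n/ν for X = 7.750/1 = 7.750
Smallest n/ν is A → limiting reagent.
n(J) = (2/1) × 4.985 = 9.970 mol
mass = 9.970 × 141.80 = 1414 g

1410 g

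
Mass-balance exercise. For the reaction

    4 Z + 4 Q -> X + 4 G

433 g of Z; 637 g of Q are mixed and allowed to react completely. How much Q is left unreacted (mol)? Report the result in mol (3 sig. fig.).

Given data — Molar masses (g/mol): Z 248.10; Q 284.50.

n(Z) = 433.0 / 248.10 = 1.745 mol
n(Q) = 637.0 / 284.50 = 2.239 mol
n/ν → Z: 0.4363, Q: 0.5598; Z is limiting.
Q consumed = (4/4) × 1.745 = 1.745 mol
Q remaining = 2.239 − 1.745 = 0.4940 mol

0.494 mol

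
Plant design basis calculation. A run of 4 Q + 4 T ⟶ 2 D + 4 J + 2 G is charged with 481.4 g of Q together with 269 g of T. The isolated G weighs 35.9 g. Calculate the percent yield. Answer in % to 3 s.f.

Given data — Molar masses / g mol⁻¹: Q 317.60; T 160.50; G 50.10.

n(Q) = 481.4 / 317.60 = 1.516 mol
n(T) = 269.0 / 160.50 = 1.676 mol
n/ν for Q = 1.516/4 = 0.3790
n/ν for T = 1.676/4 = 0.4190
Smallest n/ν is Q → limiting reagent.
theoretical n(G) = (2/4) × 1.516 = 0.7580 mol → 37.98 g
% yield = 35.9 / 37.98 × 100 = 94.52 %

94.5 %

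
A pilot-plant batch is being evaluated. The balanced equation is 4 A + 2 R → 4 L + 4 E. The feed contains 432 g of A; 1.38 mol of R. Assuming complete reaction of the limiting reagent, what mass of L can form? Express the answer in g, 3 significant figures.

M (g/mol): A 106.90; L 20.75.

n(A) = 432.0 / 106.90 = 4.041 mol
n(R) = 1.380 mol
n/ν for A = 4.041/4 = 1.010
n/ν for R = 1.380/2 = 0.6900
Smallest n/ν is R → limiting reagent.
n(L) = (4/2) × 1.380 = 2.760 mol
mass = 2.760 × 20.75 = 57.27 g

57.3 g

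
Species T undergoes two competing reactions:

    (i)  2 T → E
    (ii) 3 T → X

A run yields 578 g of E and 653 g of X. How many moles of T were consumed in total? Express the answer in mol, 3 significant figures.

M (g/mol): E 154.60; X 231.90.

n(E) = 578 / 154.60 = 3.739 mol
n(X) = 653 / 231.90 = 2.816 mol
n(T) via (i) = (2/1)×3.739 = 7.478 mol
n(T) via (ii) = (3/1)×2.816 = 8.448 mol
total n(T) = 7.478 + 8.448 = 15.93 mol

15.9 mol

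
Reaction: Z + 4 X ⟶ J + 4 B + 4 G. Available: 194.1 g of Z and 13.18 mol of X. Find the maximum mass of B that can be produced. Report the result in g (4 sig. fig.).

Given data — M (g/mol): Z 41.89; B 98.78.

1302 g

n(Z) = 194.1 / 41.89 = 4.634 mol
n(X) = 13.18 mol
n/ν for Z = 4.634/1 = 4.634
n/ν for X = 13.18/4 = 3.295
Smallest n/ν is X → limiting reagent.
n(B) = (4/4) × 13.18 = 13.18 mol
mass = 13.18 × 98.78 = 1302 g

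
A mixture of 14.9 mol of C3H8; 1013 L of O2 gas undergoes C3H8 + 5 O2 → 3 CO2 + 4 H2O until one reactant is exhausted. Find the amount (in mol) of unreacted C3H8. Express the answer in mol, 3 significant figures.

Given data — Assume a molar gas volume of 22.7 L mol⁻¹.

n(C3H8) = 14.90 mol
n(O2) = 1013 / 22.7 = 44.63 mol
n/ν for C3H8 = 14.90/1 = 14.90
n/ν for O2 = 44.63/5 = 8.926
Smallest n/ν is O2 → limiting reagent.
C3H8 consumed = (1/5) × 44.63 = 8.926 mol
C3H8 remaining = 14.90 − 8.926 = 5.974 mol

5.97 mol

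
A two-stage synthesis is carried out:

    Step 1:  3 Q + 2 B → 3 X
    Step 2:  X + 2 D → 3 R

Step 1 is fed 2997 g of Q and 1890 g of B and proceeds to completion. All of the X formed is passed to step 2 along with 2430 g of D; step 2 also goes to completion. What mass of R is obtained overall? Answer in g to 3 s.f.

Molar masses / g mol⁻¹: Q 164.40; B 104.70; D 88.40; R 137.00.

Step 1:
n(Q) = 2997 / 164.40 = 18.23 mol
n(B) = 1890 / 104.70 = 18.05 mol
n/ν for Q = 18.23/3 = 6.077
n/ν for B = 18.05/2 = 9.025
Smallest n/ν is Q → limiting reagent.
n(X) produced = (3/3) × 18.23 = 18.23 mol
Step 2:
n(X) available = 18.23 mol
n(D) = 2430 / 88.40 = 27.49 mol
n/ν for X = 18.23/1 = 18.23
n/ν for D = 27.49/2 = 13.75
Smallest n/ν is D → limiting reagent.
n(R) = (3/2) × 27.49 = 41.24 mol
mass = 41.24 × 137.00 = 5650 g

5650 g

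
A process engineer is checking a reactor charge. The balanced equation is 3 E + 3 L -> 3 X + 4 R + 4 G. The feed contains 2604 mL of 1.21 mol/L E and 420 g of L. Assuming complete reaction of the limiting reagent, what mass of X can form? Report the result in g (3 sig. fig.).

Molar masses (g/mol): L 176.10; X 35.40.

84.4 g

n(E) = 1.21 × 2604/1000 = 3.151 mol
n(L) = 420.0 / 176.10 = 2.385 mol
n/ν for E = 3.151/3 = 1.050
n/ν for L = 2.385/3 = 0.7950
Smallest n/ν is L → limiting reagent.
n(X) = (3/3) × 2.385 = 2.385 mol
mass = 2.385 × 35.40 = 84.43 g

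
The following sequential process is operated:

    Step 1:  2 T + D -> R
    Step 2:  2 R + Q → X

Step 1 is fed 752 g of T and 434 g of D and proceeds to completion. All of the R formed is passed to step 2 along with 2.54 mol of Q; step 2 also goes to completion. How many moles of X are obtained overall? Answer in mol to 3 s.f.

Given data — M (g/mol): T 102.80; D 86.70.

1.83 mol

Step 1:
n(T) = 752.0 / 102.80 = 7.315 mol
n(D) = 434.0 / 86.70 = 5.006 mol
n/ν for T = 7.315/2 = 3.658
n/ν for D = 5.006/1 = 5.006
Smallest n/ν is T → limiting reagent.
n(R) produced = (1/2) × 7.315 = 3.658 mol
Step 2:
n(R) available = 3.658 mol
n(Q) = 2.540 mol
n/ν for R = 3.658/2 = 1.829
n/ν for Q = 2.540/1 = 2.540
Smallest n/ν is R → limiting reagent.
n(X) = (1/2) × 3.658 = 1.829 mol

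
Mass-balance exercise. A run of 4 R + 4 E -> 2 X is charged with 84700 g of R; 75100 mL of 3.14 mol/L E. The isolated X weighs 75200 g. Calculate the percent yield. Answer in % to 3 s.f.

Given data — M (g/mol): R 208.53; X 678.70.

94.0 %

n(R) = 84700 / 208.53 = 406.2 mol
n(E) = 3.14 × 75100/1000 = 235.8 mol
n/ν for R = 406.2/4 = 101.6
n/ν for E = 235.8/4 = 58.95
Smallest n/ν is E → limiting reagent.
theoretical n(X) = (2/4) × 235.8 = 117.9 mol → 80020 g
% yield = 75200 / 80020 × 100 = 93.98 %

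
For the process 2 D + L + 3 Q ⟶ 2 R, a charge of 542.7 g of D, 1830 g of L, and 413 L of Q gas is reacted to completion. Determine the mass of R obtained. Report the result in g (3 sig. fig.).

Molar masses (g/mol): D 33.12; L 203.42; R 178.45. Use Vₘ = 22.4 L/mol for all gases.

n(D) = 542.7 / 33.12 = 16.39 mol
n(L) = 1830 / 203.42 = 8.996 mol
n(Q) = 413.0 / 22.4 = 18.44 mol
n/ν for D = 16.39/2 = 8.195
n/ν for L = 8.996/1 = 8.996
n/ν for Q = 18.44/3 = 6.147
Smallest n/ν is Q → limiting reagent.
n(R) = (2/3) × 18.44 = 12.29 mol
mass = 12.29 × 178.45 = 2193 g

2190 g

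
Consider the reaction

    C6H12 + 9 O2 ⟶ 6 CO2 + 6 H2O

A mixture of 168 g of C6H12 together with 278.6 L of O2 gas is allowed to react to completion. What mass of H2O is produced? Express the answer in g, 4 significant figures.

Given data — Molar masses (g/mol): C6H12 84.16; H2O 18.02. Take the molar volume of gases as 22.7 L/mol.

n(C6H12) = 168.0 / 84.16 = 1.996 mol
n(O2) = 278.6 / 22.7 = 12.27 mol
n/ν for C6H12 = 1.996/1 = 1.996
n/ν for O2 = 12.27/9 = 1.363
Smallest n/ν is O2 → limiting reagent.
n(H2O) = (6/9) × 12.27 = 8.180 mol
mass = 8.180 × 18.02 = 147.4 g

147.4 g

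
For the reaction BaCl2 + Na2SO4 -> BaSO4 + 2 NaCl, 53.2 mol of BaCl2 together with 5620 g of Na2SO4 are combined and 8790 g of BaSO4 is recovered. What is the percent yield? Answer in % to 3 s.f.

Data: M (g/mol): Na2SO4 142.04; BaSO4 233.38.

n(BaCl2) = 53.20 mol
n(Na2SO4) = 5620 / 142.04 = 39.57 mol
n/ν for BaCl2 = 53.20/1 = 53.20
n/ν for Na2SO4 = 39.57/1 = 39.57
Smallest n/ν is Na2SO4 → limiting reagent.
theoretical n(BaSO4) = (1/1) × 39.57 = 39.57 mol → 9235 g
% yield = 8790 / 9235 × 100 = 95.18 %

95.2 %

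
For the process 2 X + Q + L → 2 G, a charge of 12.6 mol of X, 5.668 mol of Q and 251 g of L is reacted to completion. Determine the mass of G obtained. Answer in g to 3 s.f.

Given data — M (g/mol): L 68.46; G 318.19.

2330 g

n(X) = 12.60 mol
n(Q) = 5.668 mol
n(L) = 251.0 / 68.46 = 3.666 mol
n/ν for X = 12.60/2 = 6.300
n/ν for Q = 5.668/1 = 5.668
n/ν for L = 3.666/1 = 3.666
Smallest n/ν is L → limiting reagent.
n(G) = (2/1) × 3.666 = 7.332 mol
mass = 7.332 × 318.19 = 2333 g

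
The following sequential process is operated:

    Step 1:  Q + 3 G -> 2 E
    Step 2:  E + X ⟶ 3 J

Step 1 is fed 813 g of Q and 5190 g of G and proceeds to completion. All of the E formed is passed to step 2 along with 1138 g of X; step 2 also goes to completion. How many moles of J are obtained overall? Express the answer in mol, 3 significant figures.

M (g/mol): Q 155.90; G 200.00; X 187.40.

18.2 mol

Step 1:
n(Q) = 813.0 / 155.90 = 5.215 mol
n(G) = 5190 / 200.00 = 25.95 mol
n/ν for Q = 5.215/1 = 5.215
n/ν for G = 25.95/3 = 8.650
Smallest n/ν is Q → limiting reagent.
n(E) produced = (2/1) × 5.215 = 10.43 mol
Step 2:
n(E) available = 10.43 mol
n(X) = 1138 / 187.40 = 6.073 mol
n/ν for E = 10.43/1 = 10.43
n/ν for X = 6.073/1 = 6.073
Smallest n/ν is X → limiting reagent.
n(J) = (3/1) × 6.073 = 18.22 mol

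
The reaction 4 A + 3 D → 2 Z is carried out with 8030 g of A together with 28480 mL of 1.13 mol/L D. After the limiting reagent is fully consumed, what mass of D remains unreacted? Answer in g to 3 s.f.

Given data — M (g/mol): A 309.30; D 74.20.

n(A) = 8030 / 309.30 = 25.96 mol
n(D) = 1.13 × 28480/1000 = 32.18 mol
n/ν for A = 25.96/4 = 6.490
n/ν for D = 32.18/3 = 10.73
Smallest n/ν is A → limiting reagent.
D consumed = (3/4) × 25.96 = 19.47 mol
D remaining = 32.18 − 19.47 = 12.71 mol
mass = 12.71 × 74.20 = 943.1 g

943 g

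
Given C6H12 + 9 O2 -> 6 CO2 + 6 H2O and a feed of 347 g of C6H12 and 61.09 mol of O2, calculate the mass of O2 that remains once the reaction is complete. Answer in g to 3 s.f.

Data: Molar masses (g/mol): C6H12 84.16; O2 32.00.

n(C6H12) = 347.0 / 84.16 = 4.123 mol
n(O2) = 61.09 mol
n/ν for C6H12 = 4.123/1 = 4.123
n/ν for O2 = 61.09/9 = 6.788
Smallest n/ν is C6H12 → limiting reagent.
O2 consumed = (9/1) × 4.123 = 37.11 mol
O2 remaining = 61.09 − 37.11 = 23.98 mol
mass = 23.98 × 32.00 = 767.4 g

767 g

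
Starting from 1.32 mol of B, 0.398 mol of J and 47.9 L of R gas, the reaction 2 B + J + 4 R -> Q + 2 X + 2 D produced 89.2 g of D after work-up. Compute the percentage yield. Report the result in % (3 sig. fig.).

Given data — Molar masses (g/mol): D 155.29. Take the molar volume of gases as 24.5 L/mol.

72.2 %

n(B) = 1.320 mol
n(J) = 0.3980 mol
n(R) = 47.90 / 24.5 = 1.955 mol
n/ν → B: 0.6600, J: 0.3980, R: 0.4888; J is limiting.
theoretical n(D) = (2/1) × 0.3980 = 0.7960 mol → 123.6 g
% yield = 89.2 / 123.6 × 100 = 72.17 %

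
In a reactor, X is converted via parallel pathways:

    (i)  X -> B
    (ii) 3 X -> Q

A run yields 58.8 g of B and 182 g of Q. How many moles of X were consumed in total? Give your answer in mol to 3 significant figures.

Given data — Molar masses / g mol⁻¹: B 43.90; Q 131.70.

5.49 mol

n(B) = 58.8 / 43.90 = 1.339 mol
n(Q) = 182 / 131.70 = 1.382 mol
n(X) via (i) = (1/1)×1.339 = 1.339 mol
n(X) via (ii) = (3/1)×1.382 = 4.146 mol
total n(X) = 1.339 + 4.146 = 5.485 mol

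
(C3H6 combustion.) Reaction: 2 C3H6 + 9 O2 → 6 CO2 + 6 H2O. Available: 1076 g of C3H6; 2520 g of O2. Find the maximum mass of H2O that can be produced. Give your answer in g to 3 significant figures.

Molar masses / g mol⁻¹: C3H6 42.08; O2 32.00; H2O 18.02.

n(C3H6) = 1076 / 42.08 = 25.57 mol
n(O2) = 2520 / 32.00 = 78.75 mol
n/ν for C3H6 = 25.57/2 = 12.79
n/ν for O2 = 78.75/9 = 8.750
Smallest n/ν is O2 → limiting reagent.
n(H2O) = (6/9) × 78.75 = 52.50 mol
mass = 52.50 × 18.02 = 946.1 g

946 g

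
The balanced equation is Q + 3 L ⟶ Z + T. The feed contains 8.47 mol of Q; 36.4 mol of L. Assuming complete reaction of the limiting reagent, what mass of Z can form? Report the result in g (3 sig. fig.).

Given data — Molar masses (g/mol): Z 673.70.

n(Q) = 8.470 mol
n(L) = 36.40 mol
n/ν for Q = 8.470/1 = 8.470
n/ν for L = 36.40/3 = 12.13
Smallest n/ν is Q → limiting reagent.
n(Z) = (1/1) × 8.470 = 8.470 mol
mass = 8.470 × 673.70 = 5706 g

5710 g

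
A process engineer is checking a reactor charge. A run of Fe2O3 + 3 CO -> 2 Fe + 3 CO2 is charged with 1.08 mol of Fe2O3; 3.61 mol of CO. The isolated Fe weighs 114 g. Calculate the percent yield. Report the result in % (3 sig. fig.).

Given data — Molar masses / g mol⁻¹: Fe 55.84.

94.5 %

n(Fe2O3) = 1.080 mol
n(CO) = 3.610 mol
n/ν → Fe2O3: 1.080, CO: 1.203; Fe2O3 is limiting.
theoretical n(Fe) = (2/1) × 1.080 = 2.160 mol → 120.6 g
% yield = 114 / 120.6 × 100 = 94.53 %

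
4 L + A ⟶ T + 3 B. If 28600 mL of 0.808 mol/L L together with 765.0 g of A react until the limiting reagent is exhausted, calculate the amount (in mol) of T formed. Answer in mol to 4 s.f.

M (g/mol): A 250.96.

n(L) = 0.808 × 28600/1000 = 23.11 mol
n(A) = 765.0 / 250.96 = 3.048 mol
n/ν for L = 23.11/4 = 5.778
n/ν for A = 3.048/1 = 3.048
Smallest n/ν is A → limiting reagent.
n(T) = (1/1) × 3.048 = 3.048 mol

3.048 mol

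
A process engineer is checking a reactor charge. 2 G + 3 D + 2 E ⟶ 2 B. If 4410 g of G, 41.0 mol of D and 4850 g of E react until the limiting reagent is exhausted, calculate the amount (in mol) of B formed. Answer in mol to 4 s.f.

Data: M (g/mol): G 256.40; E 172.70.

17.20 mol

n(G) = 4410 / 256.40 = 17.20 mol
n(D) = 41.00 mol
n(E) = 4850 / 172.70 = 28.08 mol
n/ν for G = 17.20/2 = 8.600
n/ν for D = 41.00/3 = 13.67
n/ν for E = 28.08/2 = 14.04
Smallest n/ν is G → limiting reagent.
n(B) = (2/2) × 17.20 = 17.20 mol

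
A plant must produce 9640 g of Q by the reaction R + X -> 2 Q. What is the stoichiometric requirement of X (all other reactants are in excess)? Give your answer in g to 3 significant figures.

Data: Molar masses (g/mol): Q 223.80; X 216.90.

4670 g

n(Q) = 9640 / 223.80 = 43.07 mol
n(X) = (1/2) × 43.07 = 21.54 mol
mass = 21.54 × 216.90 = 4672 g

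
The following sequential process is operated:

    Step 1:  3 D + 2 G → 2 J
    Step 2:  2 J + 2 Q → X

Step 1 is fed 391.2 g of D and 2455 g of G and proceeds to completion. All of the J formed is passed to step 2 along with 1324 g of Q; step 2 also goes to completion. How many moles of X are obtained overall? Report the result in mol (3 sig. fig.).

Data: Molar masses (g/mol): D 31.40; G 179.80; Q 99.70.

4.15 mol

Step 1:
n(D) = 391.2 / 31.40 = 12.46 mol
n(G) = 2455 / 179.80 = 13.65 mol
n/ν → D: 4.153, G: 6.825; D is limiting.
n(J) produced = (2/3) × 12.46 = 8.307 mol
Step 2:
n(J) available = 8.307 mol
n(Q) = 1324 / 99.70 = 13.28 mol
n/ν → J: 4.154, Q: 6.640; J is limiting.
n(X) = (1/2) × 8.307 = 4.154 mol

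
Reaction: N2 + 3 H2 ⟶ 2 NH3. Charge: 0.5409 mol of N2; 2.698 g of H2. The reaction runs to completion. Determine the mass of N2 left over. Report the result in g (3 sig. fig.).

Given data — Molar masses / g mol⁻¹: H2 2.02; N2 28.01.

2.68 g

n(N2) = 0.5409 mol
n(H2) = 2.698 / 2.02 = 1.336 mol
n/ν → N2: 0.5409, H2: 0.4453; H2 is limiting.
N2 consumed = (1/3) × 1.336 = 0.4453 mol
N2 remaining = 0.5409 − 0.4453 = 0.09560 mol
mass = 0.09560 × 28.01 = 2.678 g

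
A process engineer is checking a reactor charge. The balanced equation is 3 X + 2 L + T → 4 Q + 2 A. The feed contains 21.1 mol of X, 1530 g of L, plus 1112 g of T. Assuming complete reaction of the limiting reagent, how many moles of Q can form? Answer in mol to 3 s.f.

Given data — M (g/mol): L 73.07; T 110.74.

n(X) = 21.10 mol
n(L) = 1530 / 73.07 = 20.94 mol
n(T) = 1112 / 110.74 = 10.04 mol
n/ν for X = 21.10/3 = 7.033
n/ν for L = 20.94/2 = 10.47
n/ν for T = 10.04/1 = 10.04
Smallest n/ν is X → limiting reagent.
n(Q) = (4/3) × 21.10 = 28.13 mol

28.1 mol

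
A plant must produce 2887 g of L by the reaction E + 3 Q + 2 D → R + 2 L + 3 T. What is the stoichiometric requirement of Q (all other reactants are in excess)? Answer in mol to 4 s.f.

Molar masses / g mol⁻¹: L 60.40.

n(L) = 2887 / 60.40 = 47.80 mol
n(Q) = (3/2) × 47.80 = 71.70 mol

71.70 mol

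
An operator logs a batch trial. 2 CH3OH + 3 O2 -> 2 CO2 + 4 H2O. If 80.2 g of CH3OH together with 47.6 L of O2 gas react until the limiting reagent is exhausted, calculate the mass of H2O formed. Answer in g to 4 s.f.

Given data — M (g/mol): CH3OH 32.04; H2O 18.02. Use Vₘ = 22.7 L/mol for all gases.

n(CH3OH) = 80.20 / 32.04 = 2.503 mol
n(O2) = 47.60 / 22.7 = 2.097 mol
n/ν for CH3OH = 2.503/2 = 1.252
n/ν for O2 = 2.097/3 = 0.6990
Smallest n/ν is O2 → limiting reagent.
n(H2O) = (4/3) × 2.097 = 2.796 mol
mass = 2.796 × 18.02 = 50.38 g

50.38 g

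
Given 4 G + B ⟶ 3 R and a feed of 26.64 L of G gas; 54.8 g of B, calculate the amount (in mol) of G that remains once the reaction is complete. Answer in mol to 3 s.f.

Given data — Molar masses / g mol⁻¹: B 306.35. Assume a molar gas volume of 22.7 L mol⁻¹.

0.458 mol

n(G) = 26.64 / 22.7 = 1.174 mol
n(B) = 54.80 / 306.35 = 0.1789 mol
n/ν for G = 1.174/4 = 0.2935
n/ν for B = 0.1789/1 = 0.1789
Smallest n/ν is B → limiting reagent.
G consumed = (4/1) × 0.1789 = 0.7156 mol
G remaining = 1.174 − 0.7156 = 0.4584 mol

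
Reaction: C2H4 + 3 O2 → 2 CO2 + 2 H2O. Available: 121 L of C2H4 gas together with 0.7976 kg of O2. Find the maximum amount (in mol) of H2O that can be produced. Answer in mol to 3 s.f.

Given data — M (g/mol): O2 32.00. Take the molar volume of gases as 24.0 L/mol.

n(C2H4) = 121.0 / 24.0 = 5.042 mol
n(O2) = 0.7976×1000 / 32.00 = 24.93 mol
n/ν → C2H4: 5.042, O2: 8.310; C2H4 is limiting.
n(H2O) = (2/1) × 5.042 = 10.08 mol

10.1 mol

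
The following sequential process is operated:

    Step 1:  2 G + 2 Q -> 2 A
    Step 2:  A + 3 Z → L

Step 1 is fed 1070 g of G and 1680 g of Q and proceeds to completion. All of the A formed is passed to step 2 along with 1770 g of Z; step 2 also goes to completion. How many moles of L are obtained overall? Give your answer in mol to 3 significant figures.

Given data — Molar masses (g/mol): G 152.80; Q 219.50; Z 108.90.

5.42 mol

Step 1:
n(G) = 1070 / 152.80 = 7.003 mol
n(Q) = 1680 / 219.50 = 7.654 mol
n/ν → G: 3.502, Q: 3.827; G is limiting.
n(A) produced = (2/2) × 7.003 = 7.003 mol
Step 2:
n(A) available = 7.003 mol
n(Z) = 1770 / 108.90 = 16.25 mol
n/ν → A: 7.003, Z: 5.417; Z is limiting.
n(L) = (1/3) × 16.25 = 5.417 mol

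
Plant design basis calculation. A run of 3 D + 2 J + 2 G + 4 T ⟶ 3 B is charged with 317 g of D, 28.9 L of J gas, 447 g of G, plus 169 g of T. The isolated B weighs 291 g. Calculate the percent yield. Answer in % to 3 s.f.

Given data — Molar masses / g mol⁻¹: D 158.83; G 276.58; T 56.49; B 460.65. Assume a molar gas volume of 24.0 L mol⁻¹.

35.0 %

n(D) = 317.0 / 158.83 = 1.996 mol
n(J) = 28.90 / 24.0 = 1.204 mol
n(G) = 447.0 / 276.58 = 1.616 mol
n(T) = 169.0 / 56.49 = 2.992 mol
n/ν for D = 1.996/3 = 0.6653
n/ν for J = 1.204/2 = 0.6020
n/ν for G = 1.616/2 = 0.8080
n/ν for T = 2.992/4 = 0.7480
Smallest n/ν is J → limiting reagent.
theoretical n(B) = (3/2) × 1.204 = 1.806 mol → 831.9 g
% yield = 291 / 831.9 × 100 = 34.98 %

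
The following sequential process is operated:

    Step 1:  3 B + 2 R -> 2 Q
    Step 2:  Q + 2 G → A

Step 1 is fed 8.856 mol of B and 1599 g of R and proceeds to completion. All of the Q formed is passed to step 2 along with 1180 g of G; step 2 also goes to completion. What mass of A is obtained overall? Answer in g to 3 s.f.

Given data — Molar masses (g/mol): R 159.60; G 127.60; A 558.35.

2580 g

Step 1:
n(B) = 8.856 mol
n(R) = 1599 / 159.60 = 10.02 mol
n/ν for B = 8.856/3 = 2.952
n/ν for R = 10.02/2 = 5.010
Smallest n/ν is B → limiting reagent.
n(Q) produced = (2/3) × 8.856 = 5.904 mol
Step 2:
n(Q) available = 5.904 mol
n(G) = 1180 / 127.60 = 9.248 mol
n/ν for Q = 5.904/1 = 5.904
n/ν for G = 9.248/2 = 4.624
Smallest n/ν is G → limiting reagent.
n(A) = (1/2) × 9.248 = 4.624 mol
mass = 4.624 × 558.35 = 2582 g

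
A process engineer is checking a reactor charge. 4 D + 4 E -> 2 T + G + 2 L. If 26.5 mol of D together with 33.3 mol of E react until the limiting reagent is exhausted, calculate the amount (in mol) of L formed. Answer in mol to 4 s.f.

n(D) = 26.50 mol
n(E) = 33.30 mol
n/ν → D: 6.625, E: 8.325; D is limiting.
n(L) = (2/4) × 26.50 = 13.25 mol

13.25 mol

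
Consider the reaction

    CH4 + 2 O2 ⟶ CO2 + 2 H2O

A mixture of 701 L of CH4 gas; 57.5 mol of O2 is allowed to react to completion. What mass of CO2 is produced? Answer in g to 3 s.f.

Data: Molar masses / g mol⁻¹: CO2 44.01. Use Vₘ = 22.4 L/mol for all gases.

1270 g

n(CH4) = 701.0 / 22.4 = 31.29 mol
n(O2) = 57.50 mol
n/ν for CH4 = 31.29/1 = 31.29
n/ν for O2 = 57.50/2 = 28.75
Smallest n/ν is O2 → limiting reagent.
n(CO2) = (1/2) × 57.50 = 28.75 mol
mass = 28.75 × 44.01 = 1265 g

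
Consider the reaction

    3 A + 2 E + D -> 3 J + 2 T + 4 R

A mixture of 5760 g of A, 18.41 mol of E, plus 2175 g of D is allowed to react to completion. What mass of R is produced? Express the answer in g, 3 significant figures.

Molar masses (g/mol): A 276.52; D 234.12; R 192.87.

n(A) = 5760 / 276.52 = 20.83 mol
n(E) = 18.41 mol
n(D) = 2175 / 234.12 = 9.290 mol
n/ν → A: 6.943, E: 9.205, D: 9.290; A is limiting.
n(R) = (4/3) × 20.83 = 27.77 mol
mass = 27.77 × 192.87 = 5356 g

5360 g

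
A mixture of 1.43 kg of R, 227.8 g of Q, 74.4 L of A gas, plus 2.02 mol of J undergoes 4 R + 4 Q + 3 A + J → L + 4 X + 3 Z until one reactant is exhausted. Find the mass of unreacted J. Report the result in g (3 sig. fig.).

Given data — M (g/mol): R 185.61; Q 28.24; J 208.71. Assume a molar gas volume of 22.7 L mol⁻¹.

n(R) = 1.430×1000 / 185.61 = 7.704 mol
n(Q) = 227.8 / 28.24 = 8.067 mol
n(A) = 74.40 / 22.7 = 3.278 mol
n(J) = 2.020 mol
n/ν for R = 7.704/4 = 1.926
n/ν for Q = 8.067/4 = 2.017
n/ν for A = 3.278/3 = 1.093
n/ν for J = 2.020/1 = 2.020
Smallest n/ν is A → limiting reagent.
J consumed = (1/3) × 3.278 = 1.093 mol
J remaining = 2.020 − 1.093 = 0.9270 mol
mass = 0.9270 × 208.71 = 193.5 g

194 g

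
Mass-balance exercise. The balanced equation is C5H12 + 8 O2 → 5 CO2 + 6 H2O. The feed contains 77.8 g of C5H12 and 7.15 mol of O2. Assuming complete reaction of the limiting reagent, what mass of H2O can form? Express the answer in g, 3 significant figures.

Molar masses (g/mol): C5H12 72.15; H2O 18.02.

n(C5H12) = 77.80 / 72.15 = 1.078 mol
n(O2) = 7.150 mol
n/ν → C5H12: 1.078, O2: 0.8938; O2 is limiting.
n(H2O) = (6/8) × 7.150 = 5.363 mol
mass = 5.363 × 18.02 = 96.64 g

96.6 g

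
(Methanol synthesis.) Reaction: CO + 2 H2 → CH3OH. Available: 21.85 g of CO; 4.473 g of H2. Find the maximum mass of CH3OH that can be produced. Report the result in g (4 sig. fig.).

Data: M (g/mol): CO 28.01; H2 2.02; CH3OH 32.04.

n(CO) = 21.85 / 28.01 = 0.7801 mol
n(H2) = 4.473 / 2.02 = 2.214 mol
n/ν for CO = 0.7801/1 = 0.7801
n/ν for H2 = 2.214/2 = 1.107
Smallest n/ν is CO → limiting reagent.
n(CH3OH) = (1/1) × 0.7801 = 0.7801 mol
mass = 0.7801 × 32.04 = 24.99 g

24.99 g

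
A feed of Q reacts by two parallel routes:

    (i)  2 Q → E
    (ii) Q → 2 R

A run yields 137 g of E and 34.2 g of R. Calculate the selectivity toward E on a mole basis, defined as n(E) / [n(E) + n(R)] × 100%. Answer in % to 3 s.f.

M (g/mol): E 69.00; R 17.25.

n(E) = 137 / 69.00 = 1.986 mol
n(R) = 34.2 / 17.25 = 1.983 mol
selectivity = 1.986/(1.986+1.983) × 100 = 50.04 %

50.0 %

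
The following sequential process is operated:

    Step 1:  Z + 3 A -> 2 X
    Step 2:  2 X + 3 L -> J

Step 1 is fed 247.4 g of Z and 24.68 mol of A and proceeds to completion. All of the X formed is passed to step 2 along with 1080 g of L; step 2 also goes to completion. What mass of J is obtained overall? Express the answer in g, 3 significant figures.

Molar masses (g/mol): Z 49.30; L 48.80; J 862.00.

Step 1:
n(Z) = 247.4 / 49.30 = 5.018 mol
n(A) = 24.68 mol
n/ν → Z: 5.018, A: 8.227; Z is limiting.
n(X) produced = (2/1) × 5.018 = 10.04 mol
Step 2:
n(X) available = 10.04 mol
n(L) = 1080 / 48.80 = 22.13 mol
n/ν → X: 5.020, L: 7.377; X is limiting.
n(J) = (1/2) × 10.04 = 5.020 mol
mass = 5.020 × 862.00 = 4327 g

4330 g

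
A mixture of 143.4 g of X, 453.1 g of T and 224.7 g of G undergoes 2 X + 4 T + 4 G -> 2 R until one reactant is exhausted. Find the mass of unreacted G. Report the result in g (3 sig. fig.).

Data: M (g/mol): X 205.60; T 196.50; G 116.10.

n(X) = 143.4 / 205.60 = 0.6975 mol
n(T) = 453.1 / 196.50 = 2.306 mol
n(G) = 224.7 / 116.10 = 1.935 mol
n/ν for X = 0.6975/2 = 0.3488
n/ν for T = 2.306/4 = 0.5765
n/ν for G = 1.935/4 = 0.4838
Smallest n/ν is X → limiting reagent.
G consumed = (4/2) × 0.6975 = 1.395 mol
G remaining = 1.935 − 1.395 = 0.5400 mol
mass = 0.5400 × 116.10 = 62.69 g

62.7 g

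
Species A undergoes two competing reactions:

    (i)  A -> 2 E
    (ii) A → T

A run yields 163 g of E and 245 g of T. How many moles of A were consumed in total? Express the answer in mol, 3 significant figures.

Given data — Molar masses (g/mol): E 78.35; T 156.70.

2.60 mol

n(E) = 163 / 78.35 = 2.080 mol
n(T) = 245 / 156.70 = 1.563 mol
n(A) via (i) = (1/2)×2.080 = 1.040 mol
n(A) via (ii) = (1/1)×1.563 = 1.563 mol
total n(A) = 1.040 + 1.563 = 2.603 mol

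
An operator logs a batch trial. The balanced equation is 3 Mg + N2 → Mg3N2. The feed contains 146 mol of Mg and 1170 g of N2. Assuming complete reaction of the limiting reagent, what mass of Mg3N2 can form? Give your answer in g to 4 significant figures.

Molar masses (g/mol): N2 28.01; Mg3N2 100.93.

n(Mg) = 146.0 mol
n(N2) = 1170 / 28.01 = 41.77 mol
n/ν for Mg = 146.0/3 = 48.67
n/ν for N2 = 41.77/1 = 41.77
Smallest n/ν is N2 → limiting reagent.
n(Mg3N2) = (1/1) × 41.77 = 41.77 mol
mass = 41.77 × 100.93 = 4216 g

4216 g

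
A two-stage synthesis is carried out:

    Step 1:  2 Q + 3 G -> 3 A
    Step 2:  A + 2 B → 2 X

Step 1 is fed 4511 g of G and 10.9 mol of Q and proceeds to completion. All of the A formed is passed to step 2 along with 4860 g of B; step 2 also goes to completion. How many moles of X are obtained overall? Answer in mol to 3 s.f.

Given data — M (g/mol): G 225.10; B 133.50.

Step 1:
n(G) = 4511 / 225.10 = 20.04 mol
n(Q) = 10.90 mol
n/ν for G = 20.04/3 = 6.680
n/ν for Q = 10.90/2 = 5.450
Smallest n/ν is Q → limiting reagent.
n(A) produced = (3/2) × 10.90 = 16.35 mol
Step 2:
n(A) available = 16.35 mol
n(B) = 4860 / 133.50 = 36.40 mol
n/ν for A = 16.35/1 = 16.35
n/ν for B = 36.40/2 = 18.20
Smallest n/ν is A → limiting reagent.
n(X) = (2/1) × 16.35 = 32.70 mol

32.7 mol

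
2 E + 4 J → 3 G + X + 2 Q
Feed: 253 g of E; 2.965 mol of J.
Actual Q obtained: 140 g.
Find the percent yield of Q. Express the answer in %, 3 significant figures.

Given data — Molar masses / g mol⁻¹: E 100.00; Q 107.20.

88.1 %

n(E) = 253.0 / 100.00 = 2.530 mol
n(J) = 2.965 mol
n/ν for E = 2.530/2 = 1.265
n/ν for J = 2.965/4 = 0.7413
Smallest n/ν is J → limiting reagent.
theoretical n(Q) = (2/4) × 2.965 = 1.483 mol → 159.0 g
% yield = 140 / 159.0 × 100 = 88.05 %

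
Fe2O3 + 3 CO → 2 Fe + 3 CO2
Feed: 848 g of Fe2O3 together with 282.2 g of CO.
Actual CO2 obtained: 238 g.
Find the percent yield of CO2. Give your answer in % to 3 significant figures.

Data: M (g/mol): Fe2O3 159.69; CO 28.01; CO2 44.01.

n(Fe2O3) = 848.0 / 159.69 = 5.310 mol
n(CO) = 282.2 / 28.01 = 10.07 mol
n/ν for Fe2O3 = 5.310/1 = 5.310
n/ν for CO = 10.07/3 = 3.357
Smallest n/ν is CO → limiting reagent.
theoretical n(CO2) = (3/3) × 10.07 = 10.07 mol → 443.2 g
% yield = 238 / 443.2 × 100 = 53.70 %

53.7 %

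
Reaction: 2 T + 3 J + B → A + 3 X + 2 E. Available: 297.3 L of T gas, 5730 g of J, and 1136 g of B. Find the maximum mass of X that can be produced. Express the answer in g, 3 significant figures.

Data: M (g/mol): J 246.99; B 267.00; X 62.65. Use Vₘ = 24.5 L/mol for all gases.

800 g

n(T) = 297.3 / 24.5 = 12.13 mol
n(J) = 5730 / 246.99 = 23.20 mol
n(B) = 1136 / 267.00 = 4.255 mol
n/ν → T: 6.065, J: 7.733, B: 4.255; B is limiting.
n(X) = (3/1) × 4.255 = 12.77 mol
mass = 12.77 × 62.65 = 800.0 g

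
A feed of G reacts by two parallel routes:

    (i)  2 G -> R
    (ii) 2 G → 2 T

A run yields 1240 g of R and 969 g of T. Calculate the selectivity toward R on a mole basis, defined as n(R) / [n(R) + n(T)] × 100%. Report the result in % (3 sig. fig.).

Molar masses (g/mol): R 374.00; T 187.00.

n(R) = 1240 / 374.00 = 3.316 mol
n(T) = 969 / 187.00 = 5.182 mol
selectivity = 3.316/(3.316+5.182) × 100 = 39.02 %

39.0 %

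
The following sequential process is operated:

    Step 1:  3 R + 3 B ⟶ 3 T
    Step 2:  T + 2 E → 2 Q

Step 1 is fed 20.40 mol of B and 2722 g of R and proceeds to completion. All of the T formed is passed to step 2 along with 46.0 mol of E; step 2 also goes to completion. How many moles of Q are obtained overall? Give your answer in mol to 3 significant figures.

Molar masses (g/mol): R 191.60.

28.4 mol

Step 1:
n(B) = 20.40 mol
n(R) = 2722 / 191.60 = 14.21 mol
n/ν for B = 20.40/3 = 6.800
n/ν for R = 14.21/3 = 4.737
Smallest n/ν is R → limiting reagent.
n(T) produced = (3/3) × 14.21 = 14.21 mol
Step 2:
n(T) available = 14.21 mol
n(E) = 46.00 mol
n/ν for T = 14.21/1 = 14.21
n/ν for E = 46.00/2 = 23.00
Smallest n/ν is T → limiting reagent.
n(Q) = (2/1) × 14.21 = 28.42 mol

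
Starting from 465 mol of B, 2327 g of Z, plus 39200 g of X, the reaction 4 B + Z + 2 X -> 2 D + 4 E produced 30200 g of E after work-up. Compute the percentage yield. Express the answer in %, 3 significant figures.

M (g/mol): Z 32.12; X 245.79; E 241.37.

n(B) = 465.0 mol
n(Z) = 2327 / 32.12 = 72.45 mol
n(X) = 39200 / 245.79 = 159.5 mol
n/ν → B: 116.3, Z: 72.45, X: 79.75; Z is limiting.
theoretical n(E) = (4/1) × 72.45 = 289.8 mol → 69950 g
% yield = 30200 / 69950 × 100 = 43.17 %

43.2 %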